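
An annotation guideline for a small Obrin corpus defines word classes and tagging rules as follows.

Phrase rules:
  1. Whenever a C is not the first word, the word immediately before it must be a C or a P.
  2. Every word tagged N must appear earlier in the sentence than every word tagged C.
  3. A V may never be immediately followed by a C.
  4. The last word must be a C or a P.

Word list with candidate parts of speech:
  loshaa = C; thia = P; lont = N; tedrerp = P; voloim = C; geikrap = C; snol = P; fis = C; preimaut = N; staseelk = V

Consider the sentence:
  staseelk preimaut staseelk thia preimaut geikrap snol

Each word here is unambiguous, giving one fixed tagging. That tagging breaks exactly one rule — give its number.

1

Fixed tagging: V N V P N C P.
Applying the rules: R1 fails, R2 ok, R3 ok, R4 ok.
Only rule 1 fails.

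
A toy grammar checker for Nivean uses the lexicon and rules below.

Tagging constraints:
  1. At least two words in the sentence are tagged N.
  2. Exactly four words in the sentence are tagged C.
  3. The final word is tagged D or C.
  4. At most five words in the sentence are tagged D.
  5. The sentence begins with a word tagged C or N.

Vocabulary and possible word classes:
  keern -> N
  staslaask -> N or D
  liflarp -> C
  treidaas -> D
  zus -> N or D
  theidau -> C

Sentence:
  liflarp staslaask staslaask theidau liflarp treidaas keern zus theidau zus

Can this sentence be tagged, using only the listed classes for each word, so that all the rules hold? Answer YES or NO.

Candidates per position — 1:liflarp {C}; 2:staslaask {N,D}; 3:staslaask {N,D}; 4:theidau {C}; 5:liflarp {C}; 6:treidaas {D}; 7:keern {N}; 8:zus {N,D}; 9:theidau {C}; 10:zus {N,D}.
One satisfying assignment: C N N C C D N N C D.
Rule-by-rule: rule 1 satisfied; rule 2 satisfied; rule 3 satisfied; rule 4 satisfied; rule 5 satisfied.

YES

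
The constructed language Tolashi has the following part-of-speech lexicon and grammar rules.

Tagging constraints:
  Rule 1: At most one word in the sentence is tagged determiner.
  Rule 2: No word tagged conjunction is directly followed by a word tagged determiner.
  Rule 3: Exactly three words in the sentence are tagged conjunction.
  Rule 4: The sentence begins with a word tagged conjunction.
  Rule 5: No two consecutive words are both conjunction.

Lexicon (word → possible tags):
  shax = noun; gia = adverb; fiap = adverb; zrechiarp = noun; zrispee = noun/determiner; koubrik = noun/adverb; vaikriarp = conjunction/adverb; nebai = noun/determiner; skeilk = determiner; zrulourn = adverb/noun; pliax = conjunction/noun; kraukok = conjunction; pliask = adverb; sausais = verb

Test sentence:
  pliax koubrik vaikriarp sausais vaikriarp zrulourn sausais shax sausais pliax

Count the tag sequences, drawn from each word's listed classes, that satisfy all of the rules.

Candidates per position — 1:pliax {conjunction,noun}; 2:koubrik {noun,adverb}; 3:vaikriarp {conjunction,adverb}; 4:sausais {verb}; 5:vaikriarp {conjunction,adverb}; 6:zrulourn {adverb,noun}; 7:sausais {verb}; 8:shax {noun}; 9:sausais {verb}; 10:pliax {conjunction,noun}.
There are 64 candidate sequences in total.
Checking each against the rules leaves 12 sequences.
Count = 12.

12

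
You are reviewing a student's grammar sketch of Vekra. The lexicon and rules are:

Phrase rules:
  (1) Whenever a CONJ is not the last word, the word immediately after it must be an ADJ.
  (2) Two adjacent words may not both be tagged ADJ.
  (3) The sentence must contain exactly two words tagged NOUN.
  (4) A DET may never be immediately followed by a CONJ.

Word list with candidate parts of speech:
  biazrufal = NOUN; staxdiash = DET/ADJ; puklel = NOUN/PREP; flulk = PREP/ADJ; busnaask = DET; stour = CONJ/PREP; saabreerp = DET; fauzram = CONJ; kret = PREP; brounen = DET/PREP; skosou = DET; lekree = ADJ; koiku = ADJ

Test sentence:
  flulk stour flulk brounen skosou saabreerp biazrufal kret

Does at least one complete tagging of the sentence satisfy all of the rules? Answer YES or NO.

NO

Candidates per position — 1:flulk {PREP,ADJ}; 2:stour {CONJ,PREP}; 3:flulk {PREP,ADJ}; 4:brounen {DET,PREP}; 5:skosou {DET}; 6:saabreerp {DET}; 7:biazrufal {NOUN}; 8:kret {PREP}.
Rule 3 cannot be satisfied by any choice of tags from the lexicon.
So there is no consistent tagging.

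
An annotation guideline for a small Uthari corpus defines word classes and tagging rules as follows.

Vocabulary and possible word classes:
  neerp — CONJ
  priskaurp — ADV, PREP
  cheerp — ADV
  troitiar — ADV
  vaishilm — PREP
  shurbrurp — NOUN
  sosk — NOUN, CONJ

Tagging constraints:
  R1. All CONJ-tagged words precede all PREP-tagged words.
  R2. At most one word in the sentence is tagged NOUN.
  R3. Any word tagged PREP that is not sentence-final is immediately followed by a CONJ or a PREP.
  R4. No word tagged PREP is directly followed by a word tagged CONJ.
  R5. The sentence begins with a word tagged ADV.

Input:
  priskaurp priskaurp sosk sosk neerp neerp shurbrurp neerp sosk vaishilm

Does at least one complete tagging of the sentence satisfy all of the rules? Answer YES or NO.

YES

Candidates per position — 1:priskaurp {ADV,PREP}; 2:priskaurp {ADV,PREP}; 3:sosk {NOUN,CONJ}; 4:sosk {NOUN,CONJ}; 5:neerp {CONJ}; 6:neerp {CONJ}; 7:shurbrurp {NOUN}; 8:neerp {CONJ}; 9:sosk {NOUN,CONJ}; 10:vaishilm {PREP}.
One satisfying assignment: ADV ADV CONJ CONJ CONJ CONJ NOUN CONJ CONJ PREP.
Verifying each rule — rule 1 holds; rule 2 holds; rule 3 holds; rule 4 holds; rule 5 holds.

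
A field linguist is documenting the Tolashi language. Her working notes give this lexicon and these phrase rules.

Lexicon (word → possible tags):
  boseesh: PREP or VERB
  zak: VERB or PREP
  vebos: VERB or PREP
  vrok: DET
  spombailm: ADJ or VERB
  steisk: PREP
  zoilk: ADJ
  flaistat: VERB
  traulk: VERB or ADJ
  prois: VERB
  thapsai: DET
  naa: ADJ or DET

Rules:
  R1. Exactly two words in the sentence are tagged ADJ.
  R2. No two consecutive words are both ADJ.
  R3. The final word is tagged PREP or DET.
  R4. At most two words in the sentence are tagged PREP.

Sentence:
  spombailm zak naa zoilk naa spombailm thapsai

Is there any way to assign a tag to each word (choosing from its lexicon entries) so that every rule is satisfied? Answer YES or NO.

YES

Candidates per position — 1:spombailm {ADJ,VERB}; 2:zak {VERB,PREP}; 3:naa {ADJ,DET}; 4:zoilk {ADJ}; 5:naa {ADJ,DET}; 6:spombailm {ADJ,VERB}; 7:thapsai {DET}.
One satisfying assignment: ADJ VERB DET ADJ DET VERB DET.
Verifying each rule — rule 1 holds; rule 2 holds; rule 3 holds; rule 4 holds.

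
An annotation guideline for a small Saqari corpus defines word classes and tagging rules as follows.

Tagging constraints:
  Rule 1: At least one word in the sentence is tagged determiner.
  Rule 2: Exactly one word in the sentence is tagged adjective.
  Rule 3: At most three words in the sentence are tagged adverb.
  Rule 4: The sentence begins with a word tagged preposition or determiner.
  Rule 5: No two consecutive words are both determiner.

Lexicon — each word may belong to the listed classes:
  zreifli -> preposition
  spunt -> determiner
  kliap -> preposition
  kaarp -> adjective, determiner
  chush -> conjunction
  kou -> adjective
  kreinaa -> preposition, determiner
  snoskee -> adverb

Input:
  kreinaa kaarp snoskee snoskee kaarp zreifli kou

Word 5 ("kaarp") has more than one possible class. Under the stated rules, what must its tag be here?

Candidates per position — 1:kreinaa {preposition,determiner}; 2:kaarp {adjective,determiner}; 3:snoskee {adverb}; 4:snoskee {adverb}; 5:kaarp {adjective,determiner}; 6:zreifli {preposition}; 7:kou {adjective}.
Word 2 cannot be adjective — rule 2 would then fail for every completion. It is determiner.
Word 5 cannot be adjective — rule 2 would then fail for every completion. It is determiner.
Word 1 cannot be determiner — rule 5 would then fail for every completion. It is preposition.
That leaves exactly one tagging: preposition determiner adverb adverb determiner preposition adjective.
Rule-by-rule: rule 1 satisfied; rule 2 satisfied; rule 3 satisfied; rule 4 satisfied; rule 5 satisfied.

determiner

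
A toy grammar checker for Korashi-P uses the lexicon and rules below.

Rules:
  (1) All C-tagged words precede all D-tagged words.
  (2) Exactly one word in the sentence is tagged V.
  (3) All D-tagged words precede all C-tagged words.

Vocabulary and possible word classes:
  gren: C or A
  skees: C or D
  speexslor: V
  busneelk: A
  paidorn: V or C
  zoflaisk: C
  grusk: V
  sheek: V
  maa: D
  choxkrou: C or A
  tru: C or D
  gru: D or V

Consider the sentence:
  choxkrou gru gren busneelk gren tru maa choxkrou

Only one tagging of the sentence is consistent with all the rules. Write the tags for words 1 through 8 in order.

Candidates per position — 1:choxkrou {C,A}; 2:gru {D,V}; 3:gren {C,A}; 4:busneelk {A}; 5:gren {C,A}; 6:tru {C,D}; 7:maa {D}; 8:choxkrou {C,A}.
Word 1 cannot be C — rule 3 would then fail for every completion. It is A.
Word 2 cannot be D — rule 2 would then fail for every completion. It is V.
Word 3 cannot be C — rule 3 would then fail for every completion. It is A.
Word 5 cannot be C — rule 3 would then fail for every completion. It is A.
Word 6 cannot be C — rule 3 would then fail for every completion. It is D.
Word 8 cannot be C — rule 1 would then fail for every completion. It is A.
So the tagging must be: A V A A A D D A.
Rule-by-rule: rule 1 satisfied; rule 2 satisfied; rule 3 satisfied.

A V A A A D D A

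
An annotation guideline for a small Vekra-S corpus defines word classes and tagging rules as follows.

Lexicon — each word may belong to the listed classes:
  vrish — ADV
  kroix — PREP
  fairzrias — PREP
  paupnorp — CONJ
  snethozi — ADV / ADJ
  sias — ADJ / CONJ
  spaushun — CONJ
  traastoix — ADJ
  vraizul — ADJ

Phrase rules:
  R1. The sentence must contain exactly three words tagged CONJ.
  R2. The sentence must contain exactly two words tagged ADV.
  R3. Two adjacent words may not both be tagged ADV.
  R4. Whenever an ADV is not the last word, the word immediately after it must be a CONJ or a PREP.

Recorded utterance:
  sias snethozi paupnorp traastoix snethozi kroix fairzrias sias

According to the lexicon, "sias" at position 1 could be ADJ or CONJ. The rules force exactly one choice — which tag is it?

CONJ

Candidates per position — 1:sias {ADJ,CONJ}; 2:snethozi {ADV,ADJ}; 3:paupnorp {CONJ}; 4:traastoix {ADJ}; 5:snethozi {ADV,ADJ}; 6:kroix {PREP}; 7:fairzrias {PREP}; 8:sias {ADJ,CONJ}.
If word 1 were ADJ, no tagging could satisfy rule 1; so word 1 is CONJ.
If word 2 were ADJ, no tagging could satisfy rule 2; so word 2 is ADV.
If word 5 were ADJ, no tagging could satisfy rule 2; so word 5 is ADV.
If word 8 were ADJ, no tagging could satisfy rule 1; so word 8 is CONJ.
That leaves exactly one tagging: CONJ ADV CONJ ADJ ADV PREP PREP CONJ.
Rule-by-rule: rule 1 satisfied; rule 2 satisfied; rule 3 satisfied; rule 4 satisfied.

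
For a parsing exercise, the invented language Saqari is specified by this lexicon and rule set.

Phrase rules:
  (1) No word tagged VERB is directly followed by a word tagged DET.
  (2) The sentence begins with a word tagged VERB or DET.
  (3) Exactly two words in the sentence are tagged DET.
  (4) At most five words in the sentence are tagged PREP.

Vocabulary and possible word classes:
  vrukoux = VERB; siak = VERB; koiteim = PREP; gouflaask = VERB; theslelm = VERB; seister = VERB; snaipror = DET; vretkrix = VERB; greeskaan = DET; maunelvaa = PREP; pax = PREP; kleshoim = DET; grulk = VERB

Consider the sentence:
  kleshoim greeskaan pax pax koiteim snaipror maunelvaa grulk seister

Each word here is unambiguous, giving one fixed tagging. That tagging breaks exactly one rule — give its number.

Fixed tagging: DET DET PREP PREP PREP DET PREP VERB VERB.
Applying the rules: R1 pass, R2 pass, R3 fail, R4 pass.
Only rule 3 fails.

3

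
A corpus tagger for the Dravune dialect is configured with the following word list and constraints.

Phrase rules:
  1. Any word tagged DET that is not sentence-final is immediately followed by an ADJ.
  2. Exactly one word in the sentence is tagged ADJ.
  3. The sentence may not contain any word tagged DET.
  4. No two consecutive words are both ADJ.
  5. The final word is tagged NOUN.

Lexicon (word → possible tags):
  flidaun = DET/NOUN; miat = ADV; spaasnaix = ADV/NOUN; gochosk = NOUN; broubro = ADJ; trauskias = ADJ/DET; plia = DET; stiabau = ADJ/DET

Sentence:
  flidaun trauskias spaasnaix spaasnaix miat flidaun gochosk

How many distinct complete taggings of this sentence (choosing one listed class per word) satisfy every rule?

Candidates per position — 1:flidaun {DET,NOUN}; 2:trauskias {ADJ,DET}; 3:spaasnaix {ADV,NOUN}; 4:spaasnaix {ADV,NOUN}; 5:miat {ADV}; 6:flidaun {DET,NOUN}; 7:gochosk {NOUN}.
There are 32 candidate sequences in total.
The sequences that satisfy every rule: NOUN ADJ ADV ADV ADV NOUN NOUN; NOUN ADJ ADV NOUN ADV NOUN NOUN; NOUN ADJ NOUN ADV ADV NOUN NOUN; NOUN ADJ NOUN NOUN ADV NOUN NOUN.
Count = 4.

4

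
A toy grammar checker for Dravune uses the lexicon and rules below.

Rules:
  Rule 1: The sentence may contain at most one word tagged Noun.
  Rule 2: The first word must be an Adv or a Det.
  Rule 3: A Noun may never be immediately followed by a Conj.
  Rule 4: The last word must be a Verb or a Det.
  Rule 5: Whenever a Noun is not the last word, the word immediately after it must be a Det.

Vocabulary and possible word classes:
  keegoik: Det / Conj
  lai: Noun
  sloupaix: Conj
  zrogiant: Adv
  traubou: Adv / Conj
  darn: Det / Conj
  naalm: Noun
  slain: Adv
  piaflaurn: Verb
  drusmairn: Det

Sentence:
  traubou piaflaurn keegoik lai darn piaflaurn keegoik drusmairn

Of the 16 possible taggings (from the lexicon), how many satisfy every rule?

Candidates per position — 1:traubou {Adv,Conj}; 2:piaflaurn {Verb}; 3:keegoik {Det,Conj}; 4:lai {Noun}; 5:darn {Det,Conj}; 6:piaflaurn {Verb}; 7:keegoik {Det,Conj}; 8:drusmairn {Det}.
There are 16 candidate sequences in total.
The sequences that satisfy every rule: Adv Verb Det Noun Det Verb Det Det; Adv Verb Det Noun Det Verb Conj Det; Adv Verb Conj Noun Det Verb Det Det; Adv Verb Conj Noun Det Verb Conj Det.
Count = 4.

4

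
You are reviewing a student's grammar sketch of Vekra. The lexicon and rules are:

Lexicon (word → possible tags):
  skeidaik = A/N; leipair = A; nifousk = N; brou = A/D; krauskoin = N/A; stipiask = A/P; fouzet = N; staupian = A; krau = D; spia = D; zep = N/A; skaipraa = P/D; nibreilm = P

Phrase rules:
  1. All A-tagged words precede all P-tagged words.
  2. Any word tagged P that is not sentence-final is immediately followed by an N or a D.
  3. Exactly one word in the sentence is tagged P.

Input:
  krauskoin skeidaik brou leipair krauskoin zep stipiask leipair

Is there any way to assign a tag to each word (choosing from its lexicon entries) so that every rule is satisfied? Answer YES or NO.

NO

Candidates per position — 1:krauskoin {N,A}; 2:skeidaik {A,N}; 3:brou {A,D}; 4:leipair {A}; 5:krauskoin {N,A}; 6:zep {N,A}; 7:stipiask {A,P}; 8:leipair {A}.
Every candidate sequence violates at least one rule; no consistent tagging exists.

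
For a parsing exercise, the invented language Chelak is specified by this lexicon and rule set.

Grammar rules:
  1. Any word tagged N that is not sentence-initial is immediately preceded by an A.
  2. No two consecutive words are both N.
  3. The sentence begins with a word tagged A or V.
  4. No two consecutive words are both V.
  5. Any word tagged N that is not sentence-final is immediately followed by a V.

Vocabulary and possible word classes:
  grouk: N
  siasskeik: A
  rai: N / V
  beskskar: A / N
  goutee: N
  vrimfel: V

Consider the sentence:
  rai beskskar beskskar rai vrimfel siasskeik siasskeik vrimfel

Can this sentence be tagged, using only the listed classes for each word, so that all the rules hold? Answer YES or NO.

Candidates per position — 1:rai {N,V}; 2:beskskar {A,N}; 3:beskskar {A,N}; 4:rai {N,V}; 5:vrimfel {V}; 6:siasskeik {A}; 7:siasskeik {A}; 8:vrimfel {V}.
One satisfying assignment: V A A N V A A V.
Check: rule 1 ok; rule 2 ok; rule 3 ok; rule 4 ok; rule 5 ok.

YES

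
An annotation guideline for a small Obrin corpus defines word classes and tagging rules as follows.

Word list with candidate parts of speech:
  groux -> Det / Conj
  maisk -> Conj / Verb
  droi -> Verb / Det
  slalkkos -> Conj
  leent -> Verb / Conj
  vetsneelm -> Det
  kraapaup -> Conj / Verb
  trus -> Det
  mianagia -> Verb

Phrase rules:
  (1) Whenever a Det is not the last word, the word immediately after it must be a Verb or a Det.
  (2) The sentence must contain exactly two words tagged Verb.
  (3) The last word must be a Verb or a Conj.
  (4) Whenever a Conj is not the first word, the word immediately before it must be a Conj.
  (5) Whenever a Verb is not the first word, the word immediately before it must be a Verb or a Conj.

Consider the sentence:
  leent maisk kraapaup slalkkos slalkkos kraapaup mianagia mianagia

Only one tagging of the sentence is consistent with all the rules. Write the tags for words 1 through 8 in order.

Candidates per position — 1:leent {Verb,Conj}; 2:maisk {Conj,Verb}; 3:kraapaup {Conj,Verb}; 4:slalkkos {Conj}; 5:slalkkos {Conj}; 6:kraapaup {Conj,Verb}; 7:mianagia {Verb}; 8:mianagia {Verb}.
Position 1: Verb is ruled out by rule 2; that leaves Conj.
Position 2: Verb is ruled out by rule 2; that leaves Conj.
Position 3: Verb is ruled out by rule 2; that leaves Conj.
Position 6: Verb is ruled out by rule 2; that leaves Conj.
That leaves exactly one tagging: Conj Conj Conj Conj Conj Conj Verb Verb.
Verifying each rule — rule 1 ✓; rule 2 ✓; rule 3 ✓; rule 4 ✓; rule 5 ✓.

Conj Conj Conj Conj Conj Conj Verb Verb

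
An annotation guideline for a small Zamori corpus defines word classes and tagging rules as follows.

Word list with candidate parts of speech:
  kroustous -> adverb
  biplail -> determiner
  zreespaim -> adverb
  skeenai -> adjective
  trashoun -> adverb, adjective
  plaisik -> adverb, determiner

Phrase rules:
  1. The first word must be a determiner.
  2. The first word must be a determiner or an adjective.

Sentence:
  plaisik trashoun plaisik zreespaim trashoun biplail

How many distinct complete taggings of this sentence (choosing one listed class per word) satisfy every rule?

8

Candidates per position — 1:plaisik {adverb,determiner}; 2:trashoun {adverb,adjective}; 3:plaisik {adverb,determiner}; 4:zreespaim {adverb}; 5:trashoun {adverb,adjective}; 6:biplail {determiner}.
There are 16 candidate sequences in total.
Checking each against the rules leaves 8 sequences.
Count = 8.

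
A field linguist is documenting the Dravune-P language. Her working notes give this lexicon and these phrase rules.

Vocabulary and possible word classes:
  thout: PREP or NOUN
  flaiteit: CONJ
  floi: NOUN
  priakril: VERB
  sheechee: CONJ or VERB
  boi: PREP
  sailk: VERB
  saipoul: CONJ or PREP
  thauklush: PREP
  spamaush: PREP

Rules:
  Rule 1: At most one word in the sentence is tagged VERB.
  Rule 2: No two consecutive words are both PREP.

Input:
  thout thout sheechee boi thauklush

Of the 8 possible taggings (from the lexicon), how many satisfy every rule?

Candidates per position — 1:thout {PREP,NOUN}; 2:thout {PREP,NOUN}; 3:sheechee {CONJ,VERB}; 4:boi {PREP}; 5:thauklush {PREP}.
There are 8 candidate sequences in total.
Rule 2 cannot be satisfied by any choice of tags from the lexicon.
So there is no consistent tagging.
Count = 0.

0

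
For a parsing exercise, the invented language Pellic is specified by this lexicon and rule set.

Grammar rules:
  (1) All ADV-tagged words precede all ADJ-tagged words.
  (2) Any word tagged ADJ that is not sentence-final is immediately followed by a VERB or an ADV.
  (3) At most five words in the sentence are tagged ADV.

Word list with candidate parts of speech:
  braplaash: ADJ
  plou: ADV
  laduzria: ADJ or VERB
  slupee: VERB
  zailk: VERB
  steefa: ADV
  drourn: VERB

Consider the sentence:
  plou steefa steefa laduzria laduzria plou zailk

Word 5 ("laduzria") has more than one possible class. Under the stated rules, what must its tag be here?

VERB

Candidates per position — 1:plou {ADV}; 2:steefa {ADV}; 3:steefa {ADV}; 4:laduzria {ADJ,VERB}; 5:laduzria {ADJ,VERB}; 6:plou {ADV}; 7:zailk {VERB}.
Position 4: tagging it ADJ would leave rule 1 unsatisfiable, so it must be VERB.
Position 5: tagging it ADJ would leave rule 1 unsatisfiable, so it must be VERB.
So the tagging must be: ADV ADV ADV VERB VERB ADV VERB.
Verifying each rule — rule 1 holds; rule 2 holds; rule 3 holds.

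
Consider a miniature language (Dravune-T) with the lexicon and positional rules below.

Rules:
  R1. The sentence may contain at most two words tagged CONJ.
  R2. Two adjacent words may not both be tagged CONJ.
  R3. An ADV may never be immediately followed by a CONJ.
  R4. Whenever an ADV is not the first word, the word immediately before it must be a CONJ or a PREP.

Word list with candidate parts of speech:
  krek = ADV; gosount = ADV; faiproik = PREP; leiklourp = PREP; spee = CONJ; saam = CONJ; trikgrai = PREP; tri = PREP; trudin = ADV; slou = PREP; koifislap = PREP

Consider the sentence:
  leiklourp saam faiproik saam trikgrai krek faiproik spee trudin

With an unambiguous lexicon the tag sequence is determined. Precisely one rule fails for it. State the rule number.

Fixed tagging: PREP CONJ PREP CONJ PREP ADV PREP CONJ ADV.
Applying the rules: R1 fails, R2 ok, R3 ok, R4 ok.
Only rule 1 fails.

1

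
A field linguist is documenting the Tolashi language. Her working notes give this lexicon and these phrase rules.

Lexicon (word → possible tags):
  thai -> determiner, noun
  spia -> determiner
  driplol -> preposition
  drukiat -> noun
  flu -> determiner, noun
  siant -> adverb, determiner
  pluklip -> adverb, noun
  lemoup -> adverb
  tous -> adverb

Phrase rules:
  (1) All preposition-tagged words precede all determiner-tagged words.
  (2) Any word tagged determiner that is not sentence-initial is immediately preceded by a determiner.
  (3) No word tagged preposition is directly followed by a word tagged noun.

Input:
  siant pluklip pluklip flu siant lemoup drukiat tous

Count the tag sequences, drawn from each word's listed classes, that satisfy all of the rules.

8

Candidates per position — 1:siant {adverb,determiner}; 2:pluklip {adverb,noun}; 3:pluklip {adverb,noun}; 4:flu {determiner,noun}; 5:siant {adverb,determiner}; 6:lemoup {adverb}; 7:drukiat {noun}; 8:tous {adverb}.
There are 32 candidate sequences in total.
Checking each against the rules leaves 8 sequences.
Count = 8.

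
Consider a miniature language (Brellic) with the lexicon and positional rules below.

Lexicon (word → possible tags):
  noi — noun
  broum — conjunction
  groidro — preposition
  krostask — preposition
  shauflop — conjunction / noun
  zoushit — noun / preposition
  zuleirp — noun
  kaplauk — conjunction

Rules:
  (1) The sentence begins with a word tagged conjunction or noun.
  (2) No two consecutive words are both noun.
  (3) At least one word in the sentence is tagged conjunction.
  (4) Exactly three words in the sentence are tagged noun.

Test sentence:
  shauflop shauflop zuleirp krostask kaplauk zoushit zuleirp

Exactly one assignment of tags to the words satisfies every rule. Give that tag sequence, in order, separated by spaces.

Candidates per position — 1:shauflop {conjunction,noun}; 2:shauflop {conjunction,noun}; 3:zuleirp {noun}; 4:krostask {preposition}; 5:kaplauk {conjunction}; 6:zoushit {noun,preposition}; 7:zuleirp {noun}.
If word 2 were noun, no tagging could satisfy rule 2; so word 2 is conjunction.
If word 6 were noun, no tagging could satisfy rule 2; so word 6 is preposition.
If word 1 were conjunction, no tagging could satisfy rule 4; so word 1 is noun.
So the tagging must be: noun conjunction noun preposition conjunction preposition noun.
Verifying each rule — rule 1 satisfied; rule 2 satisfied; rule 3 satisfied; rule 4 satisfied.

noun conjunction noun preposition conjunction preposition noun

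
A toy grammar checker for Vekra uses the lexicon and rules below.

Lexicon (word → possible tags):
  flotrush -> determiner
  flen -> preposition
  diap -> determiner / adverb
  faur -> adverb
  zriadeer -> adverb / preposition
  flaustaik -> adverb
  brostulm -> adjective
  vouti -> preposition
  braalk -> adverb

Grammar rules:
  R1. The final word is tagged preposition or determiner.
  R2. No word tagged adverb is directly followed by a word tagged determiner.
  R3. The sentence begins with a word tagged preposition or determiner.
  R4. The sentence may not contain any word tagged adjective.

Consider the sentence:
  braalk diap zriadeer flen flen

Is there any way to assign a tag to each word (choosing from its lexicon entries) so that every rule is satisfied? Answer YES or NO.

Candidates per position — 1:braalk {adverb}; 2:diap {determiner,adverb}; 3:zriadeer {adverb,preposition}; 4:flen {preposition}; 5:flen {preposition}.
Rule 3 cannot be satisfied by any choice of tags from the lexicon.
So there is no consistent tagging.

NO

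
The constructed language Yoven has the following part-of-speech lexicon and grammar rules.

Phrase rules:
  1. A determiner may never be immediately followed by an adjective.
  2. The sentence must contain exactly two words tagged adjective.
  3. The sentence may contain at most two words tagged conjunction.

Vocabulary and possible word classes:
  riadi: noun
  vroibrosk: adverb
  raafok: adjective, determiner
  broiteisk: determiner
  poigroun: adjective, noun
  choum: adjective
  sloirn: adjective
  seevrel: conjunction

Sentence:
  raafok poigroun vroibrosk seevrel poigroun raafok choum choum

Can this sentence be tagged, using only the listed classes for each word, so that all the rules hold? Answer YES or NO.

Candidates per position — 1:raafok {adjective,determiner}; 2:poigroun {adjective,noun}; 3:vroibrosk {adverb}; 4:seevrel {conjunction}; 5:poigroun {adjective,noun}; 6:raafok {adjective,determiner}; 7:choum {adjective}; 8:choum {adjective}.
Every candidate sequence violates at least one rule; no consistent tagging exists.

NO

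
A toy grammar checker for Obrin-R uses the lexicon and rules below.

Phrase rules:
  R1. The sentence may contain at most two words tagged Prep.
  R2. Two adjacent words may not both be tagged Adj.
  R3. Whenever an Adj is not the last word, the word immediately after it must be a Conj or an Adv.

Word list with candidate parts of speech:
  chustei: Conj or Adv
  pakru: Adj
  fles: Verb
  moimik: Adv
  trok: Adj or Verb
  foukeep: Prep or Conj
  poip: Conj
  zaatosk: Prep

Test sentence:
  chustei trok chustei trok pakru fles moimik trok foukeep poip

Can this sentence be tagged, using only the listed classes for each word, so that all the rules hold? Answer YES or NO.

Candidates per position — 1:chustei {Conj,Adv}; 2:trok {Adj,Verb}; 3:chustei {Conj,Adv}; 4:trok {Adj,Verb}; 5:pakru {Adj}; 6:fles {Verb}; 7:moimik {Adv}; 8:trok {Adj,Verb}; 9:foukeep {Prep,Conj}; 10:poip {Conj}.
Rule 3 cannot be satisfied by any choice of tags from the lexicon.
So there is no consistent tagging.

NO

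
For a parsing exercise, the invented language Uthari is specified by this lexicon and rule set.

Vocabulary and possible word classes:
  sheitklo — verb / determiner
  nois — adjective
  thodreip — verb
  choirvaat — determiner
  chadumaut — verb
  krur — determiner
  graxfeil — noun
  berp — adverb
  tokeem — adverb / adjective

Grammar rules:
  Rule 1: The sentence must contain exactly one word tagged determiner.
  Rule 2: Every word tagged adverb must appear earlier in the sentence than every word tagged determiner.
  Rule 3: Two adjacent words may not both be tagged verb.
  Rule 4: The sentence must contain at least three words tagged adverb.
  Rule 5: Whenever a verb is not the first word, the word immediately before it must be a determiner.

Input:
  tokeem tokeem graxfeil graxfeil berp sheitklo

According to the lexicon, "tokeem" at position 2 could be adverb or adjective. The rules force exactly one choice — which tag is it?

adverb

Candidates per position — 1:tokeem {adverb,adjective}; 2:tokeem {adverb,adjective}; 3:graxfeil {noun}; 4:graxfeil {noun}; 5:berp {adverb}; 6:sheitklo {verb,determiner}.
If word 1 were adjective, no tagging could satisfy rule 4; so word 1 is adverb.
If word 2 were adjective, no tagging could satisfy rule 4; so word 2 is adverb.
If word 6 were verb, no tagging could satisfy rule 1; so word 6 is determiner.
The unique satisfying tagging is: adverb adverb noun noun adverb determiner.
Checking: rule 1 holds; rule 2 holds; rule 3 holds; rule 4 holds; rule 5 holds.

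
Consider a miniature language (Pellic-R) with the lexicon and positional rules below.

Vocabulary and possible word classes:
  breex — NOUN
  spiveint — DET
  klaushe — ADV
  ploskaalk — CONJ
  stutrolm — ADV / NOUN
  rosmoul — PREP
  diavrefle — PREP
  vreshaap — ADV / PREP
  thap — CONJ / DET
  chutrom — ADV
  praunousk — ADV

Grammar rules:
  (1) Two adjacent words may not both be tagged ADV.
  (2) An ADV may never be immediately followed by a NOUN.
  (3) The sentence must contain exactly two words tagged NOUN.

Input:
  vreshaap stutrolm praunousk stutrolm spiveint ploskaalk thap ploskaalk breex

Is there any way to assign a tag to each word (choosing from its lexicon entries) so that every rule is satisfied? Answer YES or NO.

NO

Candidates per position — 1:vreshaap {ADV,PREP}; 2:stutrolm {ADV,NOUN}; 3:praunousk {ADV}; 4:stutrolm {ADV,NOUN}; 5:spiveint {DET}; 6:ploskaalk {CONJ}; 7:thap {CONJ,DET}; 8:ploskaalk {CONJ}; 9:breex {NOUN}.
Every candidate sequence violates at least one rule; no consistent tagging exists.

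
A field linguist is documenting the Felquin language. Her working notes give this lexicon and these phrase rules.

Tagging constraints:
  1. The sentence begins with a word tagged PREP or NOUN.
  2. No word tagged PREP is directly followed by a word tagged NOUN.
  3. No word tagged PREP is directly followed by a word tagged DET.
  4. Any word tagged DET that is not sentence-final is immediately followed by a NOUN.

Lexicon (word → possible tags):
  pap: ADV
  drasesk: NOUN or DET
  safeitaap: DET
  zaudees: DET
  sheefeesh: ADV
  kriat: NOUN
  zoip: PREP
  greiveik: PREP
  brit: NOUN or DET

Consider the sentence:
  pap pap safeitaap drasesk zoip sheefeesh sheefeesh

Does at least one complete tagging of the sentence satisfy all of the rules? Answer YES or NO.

Candidates per position — 1:pap {ADV}; 2:pap {ADV}; 3:safeitaap {DET}; 4:drasesk {NOUN,DET}; 5:zoip {PREP}; 6:sheefeesh {ADV}; 7:sheefeesh {ADV}.
Rule 1 cannot be satisfied by any choice of tags from the lexicon.
So there is no consistent tagging.

NO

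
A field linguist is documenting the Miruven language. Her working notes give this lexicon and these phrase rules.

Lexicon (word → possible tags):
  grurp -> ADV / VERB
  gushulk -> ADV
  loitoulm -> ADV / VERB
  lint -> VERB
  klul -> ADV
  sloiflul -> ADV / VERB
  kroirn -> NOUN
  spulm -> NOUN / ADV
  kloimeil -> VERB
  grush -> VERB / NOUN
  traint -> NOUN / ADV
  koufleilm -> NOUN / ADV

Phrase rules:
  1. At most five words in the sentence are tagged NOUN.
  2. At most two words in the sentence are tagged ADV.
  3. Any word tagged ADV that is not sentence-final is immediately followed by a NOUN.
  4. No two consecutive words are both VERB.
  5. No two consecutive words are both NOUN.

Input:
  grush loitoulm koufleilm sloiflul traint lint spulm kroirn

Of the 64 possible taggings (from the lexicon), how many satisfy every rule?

4

Candidates per position — 1:grush {VERB,NOUN}; 2:loitoulm {ADV,VERB}; 3:koufleilm {NOUN,ADV}; 4:sloiflul {ADV,VERB}; 5:traint {NOUN,ADV}; 6:lint {VERB}; 7:spulm {NOUN,ADV}; 8:kroirn {NOUN}.
There are 64 candidate sequences in total.
The sequences that satisfy every rule: VERB ADV NOUN VERB NOUN VERB ADV NOUN; NOUN ADV NOUN VERB NOUN VERB ADV NOUN; NOUN VERB NOUN ADV NOUN VERB ADV NOUN; NOUN VERB NOUN VERB NOUN VERB ADV NOUN.
Count = 4.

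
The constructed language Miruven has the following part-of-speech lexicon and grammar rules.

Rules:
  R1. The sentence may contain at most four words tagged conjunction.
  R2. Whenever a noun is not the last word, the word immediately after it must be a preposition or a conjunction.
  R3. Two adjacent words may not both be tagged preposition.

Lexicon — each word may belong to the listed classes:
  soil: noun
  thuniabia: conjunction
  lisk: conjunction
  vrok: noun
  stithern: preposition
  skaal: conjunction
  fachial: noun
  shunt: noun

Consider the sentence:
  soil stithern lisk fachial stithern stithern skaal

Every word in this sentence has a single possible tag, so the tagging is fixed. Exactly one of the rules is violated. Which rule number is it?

3

Fixed tagging: noun preposition conjunction noun preposition preposition conjunction.
Rule check: R1 ok, R2 ok, R3 fails.
Only rule 3 fails.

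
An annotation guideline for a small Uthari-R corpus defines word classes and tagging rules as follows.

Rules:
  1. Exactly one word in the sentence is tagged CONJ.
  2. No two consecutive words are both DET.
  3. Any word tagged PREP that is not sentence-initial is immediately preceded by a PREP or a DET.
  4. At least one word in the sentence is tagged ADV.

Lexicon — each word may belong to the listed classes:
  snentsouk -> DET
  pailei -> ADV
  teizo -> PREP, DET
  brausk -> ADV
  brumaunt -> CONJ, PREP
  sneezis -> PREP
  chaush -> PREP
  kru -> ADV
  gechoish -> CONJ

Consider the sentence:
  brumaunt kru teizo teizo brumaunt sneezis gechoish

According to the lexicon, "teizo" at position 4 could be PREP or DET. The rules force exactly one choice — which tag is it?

PREP

Candidates per position — 1:brumaunt {CONJ,PREP}; 2:kru {ADV}; 3:teizo {PREP,DET}; 4:teizo {PREP,DET}; 5:brumaunt {CONJ,PREP}; 6:sneezis {PREP}; 7:gechoish {CONJ}.
If word 1 were CONJ, no tagging could satisfy rule 1; so word 1 is PREP.
If word 3 were PREP, no tagging could satisfy rule 3; so word 3 is DET.
If word 4 were DET, no tagging could satisfy rule 2; so word 4 is PREP.
If word 5 were CONJ, no tagging could satisfy rule 1; so word 5 is PREP.
That leaves exactly one tagging: PREP ADV DET PREP PREP PREP CONJ.
Check: rule 1 holds; rule 2 holds; rule 3 holds; rule 4 holds.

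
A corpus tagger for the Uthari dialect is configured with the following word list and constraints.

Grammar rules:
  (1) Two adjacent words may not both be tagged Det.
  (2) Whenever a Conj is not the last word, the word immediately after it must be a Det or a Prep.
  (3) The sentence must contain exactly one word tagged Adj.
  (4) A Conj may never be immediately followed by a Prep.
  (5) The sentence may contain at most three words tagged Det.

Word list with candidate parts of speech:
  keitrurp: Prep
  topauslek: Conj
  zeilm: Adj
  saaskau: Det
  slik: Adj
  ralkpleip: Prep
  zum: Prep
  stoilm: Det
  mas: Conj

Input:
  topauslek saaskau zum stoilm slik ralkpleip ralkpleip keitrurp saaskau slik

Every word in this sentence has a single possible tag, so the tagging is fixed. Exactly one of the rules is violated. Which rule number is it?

3

Fixed tagging: Conj Det Prep Det Adj Prep Prep Prep Det Adj.
Rule check: R1 ok, R2 ok, R3 fails, R4 ok, R5 ok.
Only rule 3 fails.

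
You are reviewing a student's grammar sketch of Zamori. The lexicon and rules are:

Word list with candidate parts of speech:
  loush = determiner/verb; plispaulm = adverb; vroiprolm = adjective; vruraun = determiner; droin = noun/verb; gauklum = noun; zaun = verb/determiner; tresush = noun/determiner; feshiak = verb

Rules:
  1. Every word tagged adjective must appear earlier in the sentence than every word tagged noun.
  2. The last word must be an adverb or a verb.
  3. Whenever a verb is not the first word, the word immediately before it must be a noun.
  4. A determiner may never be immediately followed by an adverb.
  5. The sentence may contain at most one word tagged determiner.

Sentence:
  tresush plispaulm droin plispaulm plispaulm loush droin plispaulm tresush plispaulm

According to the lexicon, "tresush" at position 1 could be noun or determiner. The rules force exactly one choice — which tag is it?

Candidates per position — 1:tresush {noun,determiner}; 2:plispaulm {adverb}; 3:droin {noun,verb}; 4:plispaulm {adverb}; 5:plispaulm {adverb}; 6:loush {determiner,verb}; 7:droin {noun,verb}; 8:plispaulm {adverb}; 9:tresush {noun,determiner}; 10:plispaulm {adverb}.
Position 1: determiner is ruled out by rule 4; that leaves noun.
Position 3: verb is ruled out by rule 3; that leaves noun.
Position 6: verb is ruled out by rule 3; that leaves determiner.
Position 7: verb is ruled out by rule 3; that leaves noun.
Position 9: determiner is ruled out by rule 4; that leaves noun.
The unique satisfying tagging is: noun adverb noun adverb adverb determiner noun adverb noun adverb.
Checking: rule 1 ok; rule 2 ok; rule 3 ok; rule 4 ok; rule 5 ok.

noun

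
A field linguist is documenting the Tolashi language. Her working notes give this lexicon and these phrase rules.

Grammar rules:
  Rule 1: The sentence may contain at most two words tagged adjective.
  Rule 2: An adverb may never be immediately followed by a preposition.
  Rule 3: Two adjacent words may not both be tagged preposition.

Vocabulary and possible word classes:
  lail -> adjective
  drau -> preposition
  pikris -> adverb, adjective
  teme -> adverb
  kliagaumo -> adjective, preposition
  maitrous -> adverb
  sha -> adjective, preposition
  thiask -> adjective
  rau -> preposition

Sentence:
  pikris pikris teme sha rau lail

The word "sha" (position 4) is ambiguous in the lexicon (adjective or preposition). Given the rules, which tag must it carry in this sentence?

adjective

Candidates per position — 1:pikris {adverb,adjective}; 2:pikris {adverb,adjective}; 3:teme {adverb}; 4:sha {adjective,preposition}; 5:rau {preposition}; 6:lail {adjective}.
At position 4, choosing preposition makes rule 2 impossible to satisfy; hence adjective.
At position 1, choosing adjective makes rule 1 impossible to satisfy; hence adverb.
At position 2, choosing adjective makes rule 1 impossible to satisfy; hence adverb.
The unique satisfying tagging is: adverb adverb adverb adjective preposition adjective.
Rule-by-rule: rule 1 satisfied; rule 2 satisfied; rule 3 satisfied.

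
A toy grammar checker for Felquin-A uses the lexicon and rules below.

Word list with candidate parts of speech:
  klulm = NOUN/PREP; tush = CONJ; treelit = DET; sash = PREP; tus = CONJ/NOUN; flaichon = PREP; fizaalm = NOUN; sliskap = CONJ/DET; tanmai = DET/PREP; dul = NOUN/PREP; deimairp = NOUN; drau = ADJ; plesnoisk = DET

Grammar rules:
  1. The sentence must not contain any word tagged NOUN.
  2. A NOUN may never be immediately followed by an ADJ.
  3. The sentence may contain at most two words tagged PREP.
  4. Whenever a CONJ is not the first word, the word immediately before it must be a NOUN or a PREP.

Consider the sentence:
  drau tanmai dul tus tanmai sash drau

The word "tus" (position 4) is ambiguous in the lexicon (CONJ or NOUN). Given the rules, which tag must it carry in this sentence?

CONJ

Candidates per position — 1:drau {ADJ}; 2:tanmai {DET,PREP}; 3:dul {NOUN,PREP}; 4:tus {CONJ,NOUN}; 5:tanmai {DET,PREP}; 6:sash {PREP}; 7:drau {ADJ}.
Position 3: tagging it NOUN would leave rule 1 unsatisfiable, so it must be PREP.
Position 4: tagging it NOUN would leave rule 1 unsatisfiable, so it must be CONJ.
Position 5: tagging it PREP would leave rule 3 unsatisfiable, so it must be DET.
Position 2: tagging it PREP would leave rule 3 unsatisfiable, so it must be DET.
That leaves exactly one tagging: ADJ DET PREP CONJ DET PREP ADJ.
Check: rule 1 satisfied; rule 2 satisfied; rule 3 satisfied; rule 4 satisfied.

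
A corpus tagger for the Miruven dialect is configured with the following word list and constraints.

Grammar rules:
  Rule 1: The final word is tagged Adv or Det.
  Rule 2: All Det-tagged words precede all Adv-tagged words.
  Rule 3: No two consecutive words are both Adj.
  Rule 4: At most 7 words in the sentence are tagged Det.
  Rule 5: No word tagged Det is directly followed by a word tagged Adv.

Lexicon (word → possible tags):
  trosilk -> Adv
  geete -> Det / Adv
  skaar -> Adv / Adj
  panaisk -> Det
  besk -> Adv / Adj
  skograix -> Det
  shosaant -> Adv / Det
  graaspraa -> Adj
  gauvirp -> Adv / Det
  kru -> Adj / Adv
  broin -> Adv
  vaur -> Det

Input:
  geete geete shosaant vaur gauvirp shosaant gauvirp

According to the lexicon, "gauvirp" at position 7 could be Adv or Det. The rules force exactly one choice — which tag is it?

Candidates per position — 1:geete {Det,Adv}; 2:geete {Det,Adv}; 3:shosaant {Adv,Det}; 4:vaur {Det}; 5:gauvirp {Adv,Det}; 6:shosaant {Adv,Det}; 7:gauvirp {Adv,Det}.
Position 1: tagging it Adv would leave rule 2 unsatisfiable, so it must be Det.
Position 2: tagging it Adv would leave rule 2 unsatisfiable, so it must be Det.
Position 3: tagging it Adv would leave rule 2 unsatisfiable, so it must be Det.
Position 5: tagging it Adv would leave rule 5 unsatisfiable, so it must be Det.
Position 6: tagging it Adv would leave rule 5 unsatisfiable, so it must be Det.
Position 7: tagging it Adv would leave rule 5 unsatisfiable, so it must be Det.
That leaves exactly one tagging: Det Det Det Det Det Det Det.
Rule-by-rule: rule 1 ok; rule 2 ok; rule 3 ok; rule 4 ok; rule 5 ok.

Det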